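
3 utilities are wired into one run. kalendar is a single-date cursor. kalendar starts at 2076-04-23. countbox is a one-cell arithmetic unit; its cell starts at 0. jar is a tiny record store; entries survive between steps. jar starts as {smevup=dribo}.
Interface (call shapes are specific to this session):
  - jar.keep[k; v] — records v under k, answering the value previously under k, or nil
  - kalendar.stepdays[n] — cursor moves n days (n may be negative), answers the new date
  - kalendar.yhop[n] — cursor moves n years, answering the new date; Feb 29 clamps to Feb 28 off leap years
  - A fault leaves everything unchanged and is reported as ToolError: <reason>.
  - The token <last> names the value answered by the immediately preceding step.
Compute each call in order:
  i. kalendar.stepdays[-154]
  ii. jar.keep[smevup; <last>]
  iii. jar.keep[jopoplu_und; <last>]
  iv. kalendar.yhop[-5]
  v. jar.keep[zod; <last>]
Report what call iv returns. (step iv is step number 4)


% kalendar.stepdays(n='-154') : 2075-11-21
% jar.keep(k='smevup', v='<last>') : dribo
% jar.keep(k='jopoplu_und', v='<last>') : nil
% kalendar.yhop(n='-5') : 2070-11-21
% jar.keep(k='zod', v='<last>') : nil

Answer: 2070-11-21


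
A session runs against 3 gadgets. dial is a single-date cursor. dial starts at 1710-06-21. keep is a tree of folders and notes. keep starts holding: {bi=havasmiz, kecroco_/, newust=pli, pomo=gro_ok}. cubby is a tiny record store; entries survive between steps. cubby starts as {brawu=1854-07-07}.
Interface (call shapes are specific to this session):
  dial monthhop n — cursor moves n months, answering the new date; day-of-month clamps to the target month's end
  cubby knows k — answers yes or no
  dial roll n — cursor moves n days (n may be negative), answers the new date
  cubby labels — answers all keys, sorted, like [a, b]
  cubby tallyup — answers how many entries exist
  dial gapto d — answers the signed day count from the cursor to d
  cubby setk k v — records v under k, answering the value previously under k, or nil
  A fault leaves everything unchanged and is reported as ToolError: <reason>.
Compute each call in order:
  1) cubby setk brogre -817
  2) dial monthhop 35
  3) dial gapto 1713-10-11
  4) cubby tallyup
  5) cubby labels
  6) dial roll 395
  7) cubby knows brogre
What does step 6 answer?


→ cubby setk(brogre, -817)
← nil
→ dial monthhop(35)
← 1713-05-21
→ dial gapto(1713-10-11)
← 143
→ cubby tallyup()
← 2
→ cubby labels()
← [brawu, brogre]
→ dial roll(395)
← 1714-06-20
→ cubby knows(brogre)
← yes

Answer: 1714-06-20


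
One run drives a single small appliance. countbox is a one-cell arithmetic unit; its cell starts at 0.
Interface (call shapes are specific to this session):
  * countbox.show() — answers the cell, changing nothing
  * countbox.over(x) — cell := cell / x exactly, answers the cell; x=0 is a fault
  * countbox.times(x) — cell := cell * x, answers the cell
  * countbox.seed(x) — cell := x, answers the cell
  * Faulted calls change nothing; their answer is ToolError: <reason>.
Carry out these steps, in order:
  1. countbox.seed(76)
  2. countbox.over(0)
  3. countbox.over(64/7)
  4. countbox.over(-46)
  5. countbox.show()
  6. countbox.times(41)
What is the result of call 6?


Answer: -5453/736

Derivation:
$ seed x='76'
:: 76
$ over x='0'
:: ToolError: division by zero
$ over x='64/7'
:: 133/16
$ over x='-46'
:: -133/736
$ show
:: -133/736
$ times x='41'
:: -5453/736


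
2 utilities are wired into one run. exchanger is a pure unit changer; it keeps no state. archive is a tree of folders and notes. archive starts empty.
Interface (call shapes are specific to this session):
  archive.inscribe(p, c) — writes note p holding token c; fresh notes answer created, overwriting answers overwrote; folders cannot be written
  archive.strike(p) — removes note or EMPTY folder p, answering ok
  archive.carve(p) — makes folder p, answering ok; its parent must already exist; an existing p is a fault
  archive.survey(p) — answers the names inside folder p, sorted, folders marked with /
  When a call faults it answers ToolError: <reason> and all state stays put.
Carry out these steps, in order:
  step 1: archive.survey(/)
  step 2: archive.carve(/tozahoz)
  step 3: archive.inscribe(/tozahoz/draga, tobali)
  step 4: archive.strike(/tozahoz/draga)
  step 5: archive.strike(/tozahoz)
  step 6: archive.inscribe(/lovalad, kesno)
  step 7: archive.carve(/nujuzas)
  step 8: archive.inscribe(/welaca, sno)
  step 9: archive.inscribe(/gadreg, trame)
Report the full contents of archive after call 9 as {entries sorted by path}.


# 1. archive.survey(/) == []
# 2. archive.carve(/tozahoz) == ok
# 3. archive.inscribe(/tozahoz/draga, tobali) == created
# 4. archive.strike(/tozahoz/draga) == ok
# 5. archive.strike(/tozahoz) == ok
# 6. archive.inscribe(/lovalad, kesno) == created
# 7. archive.carve(/nujuzas) == ok
# 8. archive.inscribe(/welaca, sno) == created
# 9. archive.inscribe(/gadreg, trame) == created

Answer: {gadreg=trame, lovalad=kesno, nujuzas/, welaca=sno}


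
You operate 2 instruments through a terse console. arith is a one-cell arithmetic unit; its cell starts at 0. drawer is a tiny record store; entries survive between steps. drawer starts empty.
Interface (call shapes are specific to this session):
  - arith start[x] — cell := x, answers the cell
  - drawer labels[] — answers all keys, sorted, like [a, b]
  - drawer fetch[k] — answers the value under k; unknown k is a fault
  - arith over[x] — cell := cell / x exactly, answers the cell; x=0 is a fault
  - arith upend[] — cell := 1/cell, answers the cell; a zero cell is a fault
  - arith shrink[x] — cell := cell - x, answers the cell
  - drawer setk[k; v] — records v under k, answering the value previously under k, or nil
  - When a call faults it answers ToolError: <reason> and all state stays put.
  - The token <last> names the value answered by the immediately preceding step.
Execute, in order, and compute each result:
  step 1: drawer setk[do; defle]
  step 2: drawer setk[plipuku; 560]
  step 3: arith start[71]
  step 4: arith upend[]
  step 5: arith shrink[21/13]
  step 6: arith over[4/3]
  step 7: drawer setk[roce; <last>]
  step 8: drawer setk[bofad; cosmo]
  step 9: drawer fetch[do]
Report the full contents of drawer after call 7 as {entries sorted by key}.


[in] drawer setk k='do' v='defle'
= nil
[in] drawer setk k='plipuku' v='560'
= nil
[in] arith start x='71'
= 71
[in] arith upend
= 1/71
[in] arith shrink x='21/13'
= -1478/923
[in] arith over x='4/3'
= -2217/1846
[in] drawer setk k='roce' v='<last>'
= nil
[in] drawer setk k='bofad' v='cosmo'
= nil
[in] drawer fetch k='do'
= defle

Answer: {do=defle, plipuku=560, roce=-2217/1846}


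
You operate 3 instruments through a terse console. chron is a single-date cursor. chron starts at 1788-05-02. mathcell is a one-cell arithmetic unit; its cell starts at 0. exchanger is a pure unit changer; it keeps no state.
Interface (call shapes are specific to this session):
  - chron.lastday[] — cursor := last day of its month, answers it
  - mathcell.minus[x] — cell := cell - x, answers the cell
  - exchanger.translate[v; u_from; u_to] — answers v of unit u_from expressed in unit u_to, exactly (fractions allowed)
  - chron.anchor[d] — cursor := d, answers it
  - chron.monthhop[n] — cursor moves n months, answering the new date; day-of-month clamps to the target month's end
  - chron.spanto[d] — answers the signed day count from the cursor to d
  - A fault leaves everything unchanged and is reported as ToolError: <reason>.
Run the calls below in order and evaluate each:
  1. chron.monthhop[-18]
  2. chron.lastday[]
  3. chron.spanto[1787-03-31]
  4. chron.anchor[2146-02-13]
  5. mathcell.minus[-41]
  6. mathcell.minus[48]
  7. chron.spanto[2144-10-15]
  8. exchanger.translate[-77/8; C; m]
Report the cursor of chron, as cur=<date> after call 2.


Do: chron.monthhop[-18]
See: 1786-11-02
Do: chron.lastday[]
See: 1786-11-30
Do: chron.spanto[1787-03-31]
See: 121
Do: chron.anchor[2146-02-13]
See: 2146-02-13
Do: mathcell.minus[-41]
See: 41
Do: mathcell.minus[48]
See: -7
Do: chron.spanto[2144-10-15]
See: -486
Do: exchanger.translate[-77/8; C; m]
See: ToolError: incompatible units

Answer: cur=1786-11-30


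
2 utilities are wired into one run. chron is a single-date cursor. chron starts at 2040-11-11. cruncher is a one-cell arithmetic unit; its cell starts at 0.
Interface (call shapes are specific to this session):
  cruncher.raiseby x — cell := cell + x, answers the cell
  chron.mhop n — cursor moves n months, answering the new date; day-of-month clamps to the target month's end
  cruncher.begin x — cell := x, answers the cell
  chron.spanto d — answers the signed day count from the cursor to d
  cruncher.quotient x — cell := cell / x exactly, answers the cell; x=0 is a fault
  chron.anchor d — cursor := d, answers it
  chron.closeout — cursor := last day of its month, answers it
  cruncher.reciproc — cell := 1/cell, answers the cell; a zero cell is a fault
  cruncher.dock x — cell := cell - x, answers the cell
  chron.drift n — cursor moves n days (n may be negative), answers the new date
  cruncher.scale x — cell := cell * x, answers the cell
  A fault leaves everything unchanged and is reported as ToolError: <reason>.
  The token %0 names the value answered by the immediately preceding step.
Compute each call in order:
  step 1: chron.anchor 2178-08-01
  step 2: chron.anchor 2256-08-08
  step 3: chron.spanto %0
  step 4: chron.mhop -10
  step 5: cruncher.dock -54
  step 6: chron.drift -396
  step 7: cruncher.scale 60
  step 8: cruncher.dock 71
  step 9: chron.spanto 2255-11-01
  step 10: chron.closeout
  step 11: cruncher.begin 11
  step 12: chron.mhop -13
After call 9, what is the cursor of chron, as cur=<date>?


~$ chron.anchor 2178-08-01
= 2178-08-01
~$ chron.anchor 2256-08-08
= 2256-08-08
~$ chron.spanto %0
= 0
~$ chron.mhop -10
= 2255-10-08
~$ cruncher.dock -54
= 54
~$ chron.drift -396
= 2254-09-07
~$ cruncher.scale 60
= 3240
~$ cruncher.dock 71
= 3169
~$ chron.spanto 2255-11-01
= 420
~$ chron.closeout
= 2254-09-30
~$ cruncher.begin 11
= 11
~$ chron.mhop -13
= 2253-08-30

Answer: cur=2254-09-07


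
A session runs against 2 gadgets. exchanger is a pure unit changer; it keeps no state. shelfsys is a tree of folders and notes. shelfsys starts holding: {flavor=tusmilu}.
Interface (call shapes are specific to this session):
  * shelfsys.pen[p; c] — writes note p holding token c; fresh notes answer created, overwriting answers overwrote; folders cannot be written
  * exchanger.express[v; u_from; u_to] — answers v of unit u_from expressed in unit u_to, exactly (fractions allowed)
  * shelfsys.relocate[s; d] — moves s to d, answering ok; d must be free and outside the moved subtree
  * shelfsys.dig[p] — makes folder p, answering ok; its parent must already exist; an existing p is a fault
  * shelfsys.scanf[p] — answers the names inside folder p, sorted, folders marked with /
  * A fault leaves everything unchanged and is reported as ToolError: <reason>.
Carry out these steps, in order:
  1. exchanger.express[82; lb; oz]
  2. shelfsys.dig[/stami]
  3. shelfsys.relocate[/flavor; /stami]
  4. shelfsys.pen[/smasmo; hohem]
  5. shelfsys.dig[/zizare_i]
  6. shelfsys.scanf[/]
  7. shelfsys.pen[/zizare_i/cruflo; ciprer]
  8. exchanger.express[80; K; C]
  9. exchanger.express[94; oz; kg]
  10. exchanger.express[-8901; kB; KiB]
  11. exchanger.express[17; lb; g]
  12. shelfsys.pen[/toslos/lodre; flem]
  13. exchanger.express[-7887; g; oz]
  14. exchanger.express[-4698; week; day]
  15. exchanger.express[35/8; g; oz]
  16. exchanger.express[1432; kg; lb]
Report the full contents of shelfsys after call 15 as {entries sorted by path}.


Act: exchanger.express[82; lb; oz]
Obs: 1312
Act: shelfsys.dig[/stami]
Obs: ok
Act: shelfsys.relocate[/flavor; /stami]
Obs: ToolError: exists
Act: shelfsys.pen[/smasmo; hohem]
Obs: created
Act: shelfsys.dig[/zizare_i]
Obs: ok
Act: shelfsys.scanf[/]
Obs: [flavor, smasmo, stami/, zizare_i/]
Act: shelfsys.pen[/zizare_i/cruflo; ciprer]
Obs: created
Act: exchanger.express[80; K; C]
Obs: -3863/20
Act: exchanger.express[94; oz; kg]
Obs: 2131884139/800000000
Act: exchanger.express[-8901; kB; KiB]
Obs: -1112625/128
Act: exchanger.express[17; lb; g]
Obs: 771107029/100000
Act: shelfsys.pen[/toslos/lodre; flem]
Obs: ToolError: no parent
Act: exchanger.express[-7887; g; oz]
Obs: -1147200000/4123567
Act: exchanger.express[-4698; week; day]
Obs: -32886
Act: exchanger.express[35/8; g; oz]
Obs: 1000000/6479891
Act: exchanger.express[1432; kg; lb]
Obs: 143200000000/45359237

Answer: {flavor=tusmilu, smasmo=hohem, stami/, zizare_i/, zizare_i/cruflo=ciprer}


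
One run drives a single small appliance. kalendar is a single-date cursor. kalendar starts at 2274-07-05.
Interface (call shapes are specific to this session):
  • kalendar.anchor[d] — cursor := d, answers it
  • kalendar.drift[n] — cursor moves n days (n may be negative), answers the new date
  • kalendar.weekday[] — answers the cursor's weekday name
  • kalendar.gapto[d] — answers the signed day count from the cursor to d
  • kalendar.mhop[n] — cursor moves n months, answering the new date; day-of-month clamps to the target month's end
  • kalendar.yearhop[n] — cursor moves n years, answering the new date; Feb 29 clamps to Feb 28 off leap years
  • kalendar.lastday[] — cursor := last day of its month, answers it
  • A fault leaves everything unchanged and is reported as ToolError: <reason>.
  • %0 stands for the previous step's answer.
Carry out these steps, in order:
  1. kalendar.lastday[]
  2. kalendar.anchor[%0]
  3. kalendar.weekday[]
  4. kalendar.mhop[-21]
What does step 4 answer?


Answer: 2272-10-31

Derivation:
>>> lastday
:: 2274-07-31
>>> anchor d→%0
:: 2274-07-31
>>> weekday
:: Friday
>>> mhop n→-21
:: 2272-10-31


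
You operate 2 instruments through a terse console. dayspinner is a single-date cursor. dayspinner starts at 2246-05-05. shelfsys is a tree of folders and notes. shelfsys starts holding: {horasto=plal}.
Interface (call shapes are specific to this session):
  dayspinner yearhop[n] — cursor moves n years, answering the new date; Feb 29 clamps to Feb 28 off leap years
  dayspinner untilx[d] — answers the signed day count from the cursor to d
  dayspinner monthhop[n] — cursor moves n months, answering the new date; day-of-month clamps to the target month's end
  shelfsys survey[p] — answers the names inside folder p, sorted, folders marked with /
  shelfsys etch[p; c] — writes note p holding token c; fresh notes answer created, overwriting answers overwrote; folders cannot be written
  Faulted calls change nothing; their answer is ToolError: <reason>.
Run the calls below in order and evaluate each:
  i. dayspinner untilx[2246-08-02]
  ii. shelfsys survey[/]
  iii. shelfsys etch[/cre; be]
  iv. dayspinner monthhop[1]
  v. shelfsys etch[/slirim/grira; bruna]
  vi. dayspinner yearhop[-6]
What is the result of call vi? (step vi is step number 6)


Answer: 2240-06-05

Derivation:
-> dayspinner untilx(d→2246-08-02)
<- 89
-> shelfsys survey(p→/)
<- [horasto]
-> shelfsys etch(p→/cre, c→be)
<- created
-> dayspinner monthhop(n→1)
<- 2246-06-05
-> shelfsys etch(p→/slirim/grira, c→bruna)
<- ToolError: no parent
-> dayspinner yearhop(n→-6)
<- 2240-06-05


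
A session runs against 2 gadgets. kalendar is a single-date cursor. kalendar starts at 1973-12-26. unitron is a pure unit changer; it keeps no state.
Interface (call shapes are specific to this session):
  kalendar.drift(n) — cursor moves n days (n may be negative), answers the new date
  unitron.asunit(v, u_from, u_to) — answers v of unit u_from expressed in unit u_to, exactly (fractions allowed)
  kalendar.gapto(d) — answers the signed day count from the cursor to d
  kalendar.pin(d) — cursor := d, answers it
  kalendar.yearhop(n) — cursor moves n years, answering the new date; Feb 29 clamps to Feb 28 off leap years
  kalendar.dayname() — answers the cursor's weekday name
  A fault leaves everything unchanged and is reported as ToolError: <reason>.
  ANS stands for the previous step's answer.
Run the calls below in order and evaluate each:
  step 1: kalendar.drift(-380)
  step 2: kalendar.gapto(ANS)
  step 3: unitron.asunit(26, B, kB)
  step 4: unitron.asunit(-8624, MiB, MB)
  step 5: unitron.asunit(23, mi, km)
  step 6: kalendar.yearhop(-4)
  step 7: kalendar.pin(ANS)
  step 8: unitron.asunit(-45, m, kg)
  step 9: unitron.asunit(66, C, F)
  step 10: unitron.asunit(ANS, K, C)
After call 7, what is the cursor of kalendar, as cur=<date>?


Answer: cur=1968-12-11

Derivation:
>>> kalendar.drift n→-380
= 1972-12-11
>>> kalendar.gapto d→ANS
= 0
>>> unitron.asunit v→26 u_from→B u_to→kB
= 13/500
>>> unitron.asunit v→-8624 u_from→MiB u_to→MB
= -141295616/15625
>>> unitron.asunit v→23 u_from→mi u_to→km
= 578358/15625
>>> kalendar.yearhop n→-4
= 1968-12-11
>>> kalendar.pin d→ANS
= 1968-12-11
>>> unitron.asunit v→-45 u_from→m u_to→kg
= ToolError: incompatible units
>>> unitron.asunit v→66 u_from→C u_to→F
= 754/5
>>> unitron.asunit v→ANS u_from→K u_to→C
= -2447/20


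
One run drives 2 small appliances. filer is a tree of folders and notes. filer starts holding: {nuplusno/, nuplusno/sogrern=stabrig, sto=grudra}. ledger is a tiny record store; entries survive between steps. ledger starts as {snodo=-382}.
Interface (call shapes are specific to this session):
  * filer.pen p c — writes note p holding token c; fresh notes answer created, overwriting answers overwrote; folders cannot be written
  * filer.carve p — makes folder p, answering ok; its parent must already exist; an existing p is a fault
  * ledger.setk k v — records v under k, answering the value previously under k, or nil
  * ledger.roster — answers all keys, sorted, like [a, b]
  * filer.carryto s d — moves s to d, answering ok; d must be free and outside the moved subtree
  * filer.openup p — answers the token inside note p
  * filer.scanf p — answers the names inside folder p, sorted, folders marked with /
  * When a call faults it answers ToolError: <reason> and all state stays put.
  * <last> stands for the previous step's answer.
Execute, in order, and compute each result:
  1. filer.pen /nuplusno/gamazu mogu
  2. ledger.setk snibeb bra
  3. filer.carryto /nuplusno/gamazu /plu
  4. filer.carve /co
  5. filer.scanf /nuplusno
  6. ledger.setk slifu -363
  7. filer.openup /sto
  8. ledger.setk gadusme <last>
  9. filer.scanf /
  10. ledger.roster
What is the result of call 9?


Answer: [co/, nuplusno/, plu, sto]

Derivation:
# filer.pen(p=/nuplusno/gamazu, c=mogu) == created
# ledger.setk(k=snibeb, v=bra) == nil
# filer.carryto(s=/nuplusno/gamazu, d=/plu) == ok
# filer.carve(p=/co) == ok
# filer.scanf(p=/nuplusno) == [sogrern]
# ledger.setk(k=slifu, v=-363) == nil
# filer.openup(p=/sto) == grudra
# ledger.setk(k=gadusme, v=<last>) == nil
# filer.scanf(p=/) == [co/, nuplusno/, plu, sto]
# ledger.roster() == [gadusme, slifu, snibeb, snodo]


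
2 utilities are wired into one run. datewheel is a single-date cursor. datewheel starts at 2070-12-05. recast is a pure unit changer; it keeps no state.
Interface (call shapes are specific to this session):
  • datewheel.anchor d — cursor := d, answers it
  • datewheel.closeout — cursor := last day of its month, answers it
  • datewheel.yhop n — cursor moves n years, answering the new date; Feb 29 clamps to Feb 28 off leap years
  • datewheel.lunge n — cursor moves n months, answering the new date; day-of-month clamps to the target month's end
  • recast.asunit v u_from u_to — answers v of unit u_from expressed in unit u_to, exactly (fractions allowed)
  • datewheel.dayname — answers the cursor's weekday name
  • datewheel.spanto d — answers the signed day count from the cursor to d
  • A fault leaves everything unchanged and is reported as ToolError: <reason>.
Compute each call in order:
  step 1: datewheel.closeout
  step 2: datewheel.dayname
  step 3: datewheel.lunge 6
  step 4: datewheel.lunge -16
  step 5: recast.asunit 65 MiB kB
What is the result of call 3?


Answer: 2071-06-30

Derivation:
;; closeout() == 2070-12-31
;; dayname() == Wednesday
;; lunge(n=6) == 2071-06-30
;; lunge(n=-16) == 2070-02-28
;; asunit(v=65, u_from=MiB, u_to=kB) == 1703936/25


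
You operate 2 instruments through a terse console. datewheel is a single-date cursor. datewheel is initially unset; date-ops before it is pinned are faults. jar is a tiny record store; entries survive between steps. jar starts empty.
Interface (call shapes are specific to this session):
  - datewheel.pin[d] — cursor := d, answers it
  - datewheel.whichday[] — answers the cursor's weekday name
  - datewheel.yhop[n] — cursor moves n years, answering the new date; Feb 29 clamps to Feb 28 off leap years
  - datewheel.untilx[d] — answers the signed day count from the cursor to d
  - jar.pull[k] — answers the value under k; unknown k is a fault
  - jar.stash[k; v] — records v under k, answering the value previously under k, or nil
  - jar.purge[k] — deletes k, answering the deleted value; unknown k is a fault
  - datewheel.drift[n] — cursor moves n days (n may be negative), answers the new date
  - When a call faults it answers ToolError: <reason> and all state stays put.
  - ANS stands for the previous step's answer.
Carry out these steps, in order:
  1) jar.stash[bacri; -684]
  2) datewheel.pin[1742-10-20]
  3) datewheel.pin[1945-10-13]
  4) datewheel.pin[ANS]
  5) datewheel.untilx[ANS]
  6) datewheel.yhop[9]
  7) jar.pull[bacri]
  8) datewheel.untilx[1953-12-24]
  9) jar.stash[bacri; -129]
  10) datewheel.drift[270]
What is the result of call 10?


Answer: 1955-07-10

Derivation:
! 1. stash(k=bacri, v=-684) == nil
! 2. pin(d=1742-10-20) == 1742-10-20
! 3. pin(d=1945-10-13) == 1945-10-13
! 4. pin(d=ANS) == 1945-10-13
! 5. untilx(d=ANS) == 0
! 6. yhop(n=9) == 1954-10-13
! 7. pull(k=bacri) == -684
! 8. untilx(d=1953-12-24) == -293
! 9. stash(k=bacri, v=-129) == -684
! 10. drift(n=270) == 1955-07-10


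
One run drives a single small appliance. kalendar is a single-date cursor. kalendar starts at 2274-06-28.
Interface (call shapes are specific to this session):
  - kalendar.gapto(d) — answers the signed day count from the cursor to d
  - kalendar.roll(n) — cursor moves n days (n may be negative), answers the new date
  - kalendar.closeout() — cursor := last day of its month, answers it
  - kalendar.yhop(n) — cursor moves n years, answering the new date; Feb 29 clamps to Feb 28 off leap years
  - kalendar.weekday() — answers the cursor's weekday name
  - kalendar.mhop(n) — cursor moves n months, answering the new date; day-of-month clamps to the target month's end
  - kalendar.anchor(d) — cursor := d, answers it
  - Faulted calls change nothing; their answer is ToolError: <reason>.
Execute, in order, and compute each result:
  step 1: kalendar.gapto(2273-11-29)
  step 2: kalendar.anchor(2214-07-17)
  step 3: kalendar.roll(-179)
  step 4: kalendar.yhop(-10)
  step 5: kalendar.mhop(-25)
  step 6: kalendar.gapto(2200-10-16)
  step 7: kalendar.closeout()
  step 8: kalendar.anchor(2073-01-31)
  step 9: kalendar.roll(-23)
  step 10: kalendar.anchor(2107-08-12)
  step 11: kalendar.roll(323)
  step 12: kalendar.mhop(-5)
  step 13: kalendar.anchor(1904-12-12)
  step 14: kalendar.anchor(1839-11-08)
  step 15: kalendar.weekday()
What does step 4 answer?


Answer: 2204-01-19

Derivation:
$ kalendar.gapto d=2273-11-29
:: -211
$ kalendar.anchor d=2214-07-17
:: 2214-07-17
$ kalendar.roll n=-179
:: 2214-01-19
$ kalendar.yhop n=-10
:: 2204-01-19
$ kalendar.mhop n=-25
:: 2201-12-19
$ kalendar.gapto d=2200-10-16
:: -429
$ kalendar.closeout
:: 2201-12-31
$ kalendar.anchor d=2073-01-31
:: 2073-01-31
$ kalendar.roll n=-23
:: 2073-01-08
$ kalendar.anchor d=2107-08-12
:: 2107-08-12
$ kalendar.roll n=323
:: 2108-06-30
$ kalendar.mhop n=-5
:: 2108-01-30
$ kalendar.anchor d=1904-12-12
:: 1904-12-12
$ kalendar.anchor d=1839-11-08
:: 1839-11-08
$ kalendar.weekday
:: Friday


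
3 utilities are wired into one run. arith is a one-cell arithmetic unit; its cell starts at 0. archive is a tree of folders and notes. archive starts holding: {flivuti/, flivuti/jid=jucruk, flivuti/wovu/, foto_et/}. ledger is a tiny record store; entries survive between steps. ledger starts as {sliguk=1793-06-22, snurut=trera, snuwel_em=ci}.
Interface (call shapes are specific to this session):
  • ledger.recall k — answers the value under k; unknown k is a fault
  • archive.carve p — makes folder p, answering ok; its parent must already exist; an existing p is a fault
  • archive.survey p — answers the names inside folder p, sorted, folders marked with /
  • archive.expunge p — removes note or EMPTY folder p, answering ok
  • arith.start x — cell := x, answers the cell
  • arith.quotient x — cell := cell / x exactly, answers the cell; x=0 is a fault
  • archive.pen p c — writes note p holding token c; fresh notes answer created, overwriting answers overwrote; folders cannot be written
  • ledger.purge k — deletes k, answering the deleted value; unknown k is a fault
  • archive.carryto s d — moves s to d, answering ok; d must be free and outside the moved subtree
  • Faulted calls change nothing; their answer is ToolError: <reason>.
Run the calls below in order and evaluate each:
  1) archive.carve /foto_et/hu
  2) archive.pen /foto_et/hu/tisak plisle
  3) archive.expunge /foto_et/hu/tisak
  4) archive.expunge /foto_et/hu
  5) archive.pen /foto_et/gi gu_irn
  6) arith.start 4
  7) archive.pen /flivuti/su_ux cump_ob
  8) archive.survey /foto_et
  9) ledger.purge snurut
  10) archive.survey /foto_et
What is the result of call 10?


Answer: [gi]

Derivation:
-> carve(p→/foto_et/hu)
<- ok
-> pen(p→/foto_et/hu/tisak, c→plisle)
<- created
-> expunge(p→/foto_et/hu/tisak)
<- ok
-> expunge(p→/foto_et/hu)
<- ok
-> pen(p→/foto_et/gi, c→gu_irn)
<- created
-> start(x→4)
<- 4
-> pen(p→/flivuti/su_ux, c→cump_ob)
<- created
-> survey(p→/foto_et)
<- [gi]
-> purge(k→snurut)
<- trera
-> survey(p→/foto_et)
<- [gi]


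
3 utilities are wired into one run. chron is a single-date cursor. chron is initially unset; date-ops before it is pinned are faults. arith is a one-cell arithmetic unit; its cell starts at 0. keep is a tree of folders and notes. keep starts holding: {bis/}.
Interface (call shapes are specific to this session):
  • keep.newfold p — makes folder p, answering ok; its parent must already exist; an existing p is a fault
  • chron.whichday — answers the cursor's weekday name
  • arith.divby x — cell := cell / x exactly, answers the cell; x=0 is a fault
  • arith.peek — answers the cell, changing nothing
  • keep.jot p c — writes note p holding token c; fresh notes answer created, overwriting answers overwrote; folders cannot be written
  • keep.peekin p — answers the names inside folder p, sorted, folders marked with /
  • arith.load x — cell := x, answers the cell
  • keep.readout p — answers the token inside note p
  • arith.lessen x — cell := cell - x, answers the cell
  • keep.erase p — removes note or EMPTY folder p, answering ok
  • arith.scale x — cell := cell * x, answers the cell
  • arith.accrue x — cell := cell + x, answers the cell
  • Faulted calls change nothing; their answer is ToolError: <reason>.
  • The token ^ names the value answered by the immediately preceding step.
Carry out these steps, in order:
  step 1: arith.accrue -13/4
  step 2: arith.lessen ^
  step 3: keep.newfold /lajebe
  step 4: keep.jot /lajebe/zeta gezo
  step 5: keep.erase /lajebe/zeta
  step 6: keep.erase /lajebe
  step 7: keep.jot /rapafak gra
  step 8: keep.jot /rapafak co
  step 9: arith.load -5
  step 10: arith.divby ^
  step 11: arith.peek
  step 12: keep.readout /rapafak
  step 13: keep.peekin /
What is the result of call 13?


# 1. arith.accrue(x='-13/4') : -13/4
# 2. arith.lessen(x='^') : 0
# 3. keep.newfold(p='/lajebe') : ok
# 4. keep.jot(p='/lajebe/zeta', c='gezo') : created
# 5. keep.erase(p='/lajebe/zeta') : ok
# 6. keep.erase(p='/lajebe') : ok
# 7. keep.jot(p='/rapafak', c='gra') : created
# 8. keep.jot(p='/rapafak', c='co') : overwrote
# 9. arith.load(x='-5') : -5
# 10. arith.divby(x='^') : 1
# 11. arith.peek() : 1
# 12. keep.readout(p='/rapafak') : co
# 13. keep.peekin(p='/') : [bis/, rapafak]

Answer: [bis/, rapafak]


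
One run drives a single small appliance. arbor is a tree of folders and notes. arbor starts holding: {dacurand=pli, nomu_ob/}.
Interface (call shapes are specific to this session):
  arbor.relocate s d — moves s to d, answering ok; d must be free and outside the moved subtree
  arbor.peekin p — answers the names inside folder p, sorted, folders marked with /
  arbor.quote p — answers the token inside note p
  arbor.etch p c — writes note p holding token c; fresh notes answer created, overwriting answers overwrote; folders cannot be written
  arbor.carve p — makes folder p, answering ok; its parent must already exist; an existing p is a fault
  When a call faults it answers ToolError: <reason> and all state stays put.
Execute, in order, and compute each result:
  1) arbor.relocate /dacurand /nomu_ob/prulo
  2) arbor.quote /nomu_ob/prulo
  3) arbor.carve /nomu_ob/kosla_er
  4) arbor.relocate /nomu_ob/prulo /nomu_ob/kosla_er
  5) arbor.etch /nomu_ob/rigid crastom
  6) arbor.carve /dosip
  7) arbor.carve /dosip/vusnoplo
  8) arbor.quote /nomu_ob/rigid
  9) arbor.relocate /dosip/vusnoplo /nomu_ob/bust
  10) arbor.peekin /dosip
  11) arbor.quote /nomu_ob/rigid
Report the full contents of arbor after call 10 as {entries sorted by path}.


I invoke arbor.relocate passing s: /dacurand, d: /nomu_ob/prulo, giving ok.
I invoke arbor.quote passing p: /nomu_ob/prulo, and see pli.
I call arbor.carve passing p: /nomu_ob/kosla_er, and see ok.
I invoke arbor.relocate passing s: /nomu_ob/prulo, d: /nomu_ob/kosla_er, giving ToolError: exists.
I invoke arbor.etch passing p: /nomu_ob/rigid, c: crastom, and observe created.
Calling arbor.carve passing p: /dosip, giving ok.
I use arbor.carve passing p: /dosip/vusnoplo, and see ok.
Using arbor.quote passing p: /nomu_ob/rigid, which returns crastom.
I call arbor.relocate passing s: /dosip/vusnoplo, d: /nomu_ob/bust, and get ok.
Then arbor.peekin passing p: /dosip, → [].
I invoke arbor.quote passing p: /nomu_ob/rigid, — result: crastom.

Answer: {dosip/, nomu_ob/, nomu_ob/bust/, nomu_ob/kosla_er/, nomu_ob/prulo=pli, nomu_ob/rigid=crastom}


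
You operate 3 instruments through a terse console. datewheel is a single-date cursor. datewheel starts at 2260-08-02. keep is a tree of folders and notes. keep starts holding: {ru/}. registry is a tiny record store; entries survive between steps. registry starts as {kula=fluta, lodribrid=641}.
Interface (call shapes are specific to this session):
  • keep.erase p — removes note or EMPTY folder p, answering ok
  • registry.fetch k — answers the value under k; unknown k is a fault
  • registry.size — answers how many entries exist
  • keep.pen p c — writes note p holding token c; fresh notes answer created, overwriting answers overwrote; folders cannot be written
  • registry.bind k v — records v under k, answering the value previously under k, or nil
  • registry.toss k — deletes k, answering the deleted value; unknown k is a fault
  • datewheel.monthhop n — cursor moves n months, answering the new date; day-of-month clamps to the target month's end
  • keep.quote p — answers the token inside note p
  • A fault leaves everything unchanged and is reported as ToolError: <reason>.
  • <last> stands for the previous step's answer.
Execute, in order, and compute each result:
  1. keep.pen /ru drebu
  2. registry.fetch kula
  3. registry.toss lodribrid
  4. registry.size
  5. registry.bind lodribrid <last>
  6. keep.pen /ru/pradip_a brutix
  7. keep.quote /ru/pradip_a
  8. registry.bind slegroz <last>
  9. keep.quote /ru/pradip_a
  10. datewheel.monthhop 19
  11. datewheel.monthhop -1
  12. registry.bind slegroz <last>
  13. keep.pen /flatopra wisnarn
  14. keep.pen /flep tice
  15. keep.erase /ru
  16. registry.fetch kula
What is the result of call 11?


Answer: 2262-02-02

Derivation:
==> keep.pen(p=/ru, c=drebu)
<== ToolError: is a directory
==> registry.fetch(k=kula)
<== fluta
==> registry.toss(k=lodribrid)
<== 641
==> registry.size()
<== 1
==> registry.bind(k=lodribrid, v=<last>)
<== nil
==> keep.pen(p=/ru/pradip_a, c=brutix)
<== created
==> keep.quote(p=/ru/pradip_a)
<== brutix
==> registry.bind(k=slegroz, v=<last>)
<== nil
==> keep.quote(p=/ru/pradip_a)
<== brutix
==> datewheel.monthhop(n=19)
<== 2262-03-02
==> datewheel.monthhop(n=-1)
<== 2262-02-02
==> registry.bind(k=slegroz, v=<last>)
<== brutix
==> keep.pen(p=/flatopra, c=wisnarn)
<== created
==> keep.pen(p=/flep, c=tice)
<== created
==> keep.erase(p=/ru)
<== ToolError: not empty
==> registry.fetch(k=kula)
<== fluta


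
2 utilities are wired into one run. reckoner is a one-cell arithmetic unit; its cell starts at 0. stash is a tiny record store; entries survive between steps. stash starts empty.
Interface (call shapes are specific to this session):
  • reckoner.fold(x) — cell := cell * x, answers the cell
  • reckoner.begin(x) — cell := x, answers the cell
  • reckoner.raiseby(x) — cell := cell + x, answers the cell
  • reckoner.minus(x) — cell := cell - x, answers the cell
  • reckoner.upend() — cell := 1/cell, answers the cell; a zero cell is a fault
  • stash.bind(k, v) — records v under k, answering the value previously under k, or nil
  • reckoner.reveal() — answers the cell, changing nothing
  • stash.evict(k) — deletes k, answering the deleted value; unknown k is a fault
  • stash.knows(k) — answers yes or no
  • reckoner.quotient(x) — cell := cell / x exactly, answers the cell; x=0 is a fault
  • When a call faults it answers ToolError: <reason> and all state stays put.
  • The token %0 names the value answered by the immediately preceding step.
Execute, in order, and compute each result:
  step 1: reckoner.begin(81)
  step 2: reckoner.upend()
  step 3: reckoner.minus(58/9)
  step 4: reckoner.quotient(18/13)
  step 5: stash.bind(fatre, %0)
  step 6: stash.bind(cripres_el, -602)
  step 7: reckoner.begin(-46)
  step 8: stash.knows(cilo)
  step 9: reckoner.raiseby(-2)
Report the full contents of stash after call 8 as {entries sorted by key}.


CALL reckoner.begin[x=81]
RET  81
CALL reckoner.upend[]
RET  1/81
CALL reckoner.minus[x=58/9]
RET  -521/81
CALL reckoner.quotient[x=18/13]
RET  -6773/1458
CALL stash.bind[k=fatre; v=%0]
RET  nil
CALL stash.bind[k=cripres_el; v=-602]
RET  nil
CALL reckoner.begin[x=-46]
RET  -46
CALL stash.knows[k=cilo]
RET  no
CALL reckoner.raiseby[x=-2]
RET  -48

Answer: {cripres_el=-602, fatre=-6773/1458}


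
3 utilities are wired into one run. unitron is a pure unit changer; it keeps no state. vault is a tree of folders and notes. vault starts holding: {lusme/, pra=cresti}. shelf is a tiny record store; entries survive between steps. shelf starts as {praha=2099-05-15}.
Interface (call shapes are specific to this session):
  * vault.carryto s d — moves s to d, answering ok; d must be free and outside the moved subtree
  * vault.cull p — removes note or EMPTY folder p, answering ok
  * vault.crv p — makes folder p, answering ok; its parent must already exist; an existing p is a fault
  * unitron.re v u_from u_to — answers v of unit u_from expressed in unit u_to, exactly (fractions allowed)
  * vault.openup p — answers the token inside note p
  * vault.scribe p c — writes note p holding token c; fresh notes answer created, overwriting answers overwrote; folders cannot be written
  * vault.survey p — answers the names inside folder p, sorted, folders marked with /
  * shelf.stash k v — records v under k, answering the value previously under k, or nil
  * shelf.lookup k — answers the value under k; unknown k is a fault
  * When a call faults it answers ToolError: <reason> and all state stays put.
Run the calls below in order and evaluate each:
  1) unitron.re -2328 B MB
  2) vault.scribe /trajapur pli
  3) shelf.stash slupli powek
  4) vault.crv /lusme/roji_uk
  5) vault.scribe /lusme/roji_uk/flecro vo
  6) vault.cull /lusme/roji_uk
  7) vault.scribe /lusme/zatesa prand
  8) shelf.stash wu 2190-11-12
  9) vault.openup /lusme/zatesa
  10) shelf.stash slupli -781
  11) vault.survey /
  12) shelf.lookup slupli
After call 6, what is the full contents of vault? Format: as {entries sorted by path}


Do: unitron.re[v: -2328; u_from: B; u_to: MB]
See: -291/125000
Do: vault.scribe[p: /trajapur; c: pli]
See: created
Do: shelf.stash[k: slupli; v: powek]
See: nil
Do: vault.crv[p: /lusme/roji_uk]
See: ok
Do: vault.scribe[p: /lusme/roji_uk/flecro; c: vo]
See: created
Do: vault.cull[p: /lusme/roji_uk]
See: ToolError: not empty
Do: vault.scribe[p: /lusme/zatesa; c: prand]
See: created
Do: shelf.stash[k: wu; v: 2190-11-12]
See: nil
Do: vault.openup[p: /lusme/zatesa]
See: prand
Do: shelf.stash[k: slupli; v: -781]
See: powek
Do: vault.survey[p: /]
See: [lusme/, pra, trajapur]
Do: shelf.lookup[k: slupli]
See: -781

Answer: {lusme/, lusme/roji_uk/, lusme/roji_uk/flecro=vo, pra=cresti, trajapur=pli}


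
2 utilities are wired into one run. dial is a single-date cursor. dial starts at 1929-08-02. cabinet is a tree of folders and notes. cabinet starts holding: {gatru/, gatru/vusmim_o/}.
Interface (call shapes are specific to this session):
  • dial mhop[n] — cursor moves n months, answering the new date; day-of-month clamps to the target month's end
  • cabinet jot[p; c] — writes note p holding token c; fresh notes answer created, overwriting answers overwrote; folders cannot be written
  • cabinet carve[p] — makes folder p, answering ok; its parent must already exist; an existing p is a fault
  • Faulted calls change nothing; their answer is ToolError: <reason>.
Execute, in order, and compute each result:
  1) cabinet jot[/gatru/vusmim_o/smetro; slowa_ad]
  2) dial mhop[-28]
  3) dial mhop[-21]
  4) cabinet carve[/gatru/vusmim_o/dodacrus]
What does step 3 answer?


Using cabinet jot with p: /gatru/vusmim_o/smetro, c: slowa_ad: created.
Calling dial mhop with n: -28, and get 1927-04-02.
Now I run dial mhop with n: -21, and see 1925-07-02.
I use cabinet carve with p: /gatru/vusmim_o/dodacrus: ok.

Answer: 1925-07-02


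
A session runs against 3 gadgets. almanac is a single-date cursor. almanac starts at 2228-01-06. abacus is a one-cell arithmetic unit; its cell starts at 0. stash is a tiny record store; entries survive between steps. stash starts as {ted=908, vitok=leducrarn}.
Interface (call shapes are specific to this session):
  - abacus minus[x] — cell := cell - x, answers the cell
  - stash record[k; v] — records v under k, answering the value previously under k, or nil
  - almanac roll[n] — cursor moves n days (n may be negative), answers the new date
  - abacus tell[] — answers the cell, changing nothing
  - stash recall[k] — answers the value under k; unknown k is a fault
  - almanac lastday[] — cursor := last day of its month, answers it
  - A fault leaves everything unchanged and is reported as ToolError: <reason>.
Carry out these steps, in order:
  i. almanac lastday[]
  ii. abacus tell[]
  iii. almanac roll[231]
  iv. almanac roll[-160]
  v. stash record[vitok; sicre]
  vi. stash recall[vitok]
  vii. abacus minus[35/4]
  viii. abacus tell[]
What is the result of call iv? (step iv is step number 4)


Answer: 2228-04-11

Derivation:
# 1. almanac lastday() ~> 2228-01-31
# 2. abacus tell() ~> 0
# 3. almanac roll(n='231') ~> 2228-09-18
# 4. almanac roll(n='-160') ~> 2228-04-11
# 5. stash record(k='vitok', v='sicre') ~> leducrarn
# 6. stash recall(k='vitok') ~> sicre
# 7. abacus minus(x='35/4') ~> -35/4
# 8. abacus tell() ~> -35/4


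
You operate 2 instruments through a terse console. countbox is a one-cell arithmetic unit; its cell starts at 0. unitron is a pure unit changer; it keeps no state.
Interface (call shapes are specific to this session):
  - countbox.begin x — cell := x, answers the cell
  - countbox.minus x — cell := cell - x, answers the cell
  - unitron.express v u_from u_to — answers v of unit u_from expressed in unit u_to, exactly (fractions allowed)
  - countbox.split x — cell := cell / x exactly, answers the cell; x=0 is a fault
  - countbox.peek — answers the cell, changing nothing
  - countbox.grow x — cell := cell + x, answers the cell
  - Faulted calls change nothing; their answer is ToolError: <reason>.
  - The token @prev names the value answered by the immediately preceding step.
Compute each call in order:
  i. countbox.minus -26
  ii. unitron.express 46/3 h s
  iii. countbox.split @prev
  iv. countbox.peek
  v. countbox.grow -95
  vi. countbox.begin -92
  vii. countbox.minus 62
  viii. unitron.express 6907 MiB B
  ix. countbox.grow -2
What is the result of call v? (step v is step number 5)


Answer: -2621987/27600

Derivation:
·→ countbox.minus(x→-26)
·← 26
·→ unitron.express(v→46/3, u_from→h, u_to→s)
·← 55200
·→ countbox.split(x→@prev)
·← 13/27600
·→ countbox.peek()
·← 13/27600
·→ countbox.grow(x→-95)
·← -2621987/27600
·→ countbox.begin(x→-92)
·← -92
·→ countbox.minus(x→62)
·← -154
·→ unitron.express(v→6907, u_from→MiB, u_to→B)
·← 7242514432
·→ countbox.grow(x→-2)
·← -156
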